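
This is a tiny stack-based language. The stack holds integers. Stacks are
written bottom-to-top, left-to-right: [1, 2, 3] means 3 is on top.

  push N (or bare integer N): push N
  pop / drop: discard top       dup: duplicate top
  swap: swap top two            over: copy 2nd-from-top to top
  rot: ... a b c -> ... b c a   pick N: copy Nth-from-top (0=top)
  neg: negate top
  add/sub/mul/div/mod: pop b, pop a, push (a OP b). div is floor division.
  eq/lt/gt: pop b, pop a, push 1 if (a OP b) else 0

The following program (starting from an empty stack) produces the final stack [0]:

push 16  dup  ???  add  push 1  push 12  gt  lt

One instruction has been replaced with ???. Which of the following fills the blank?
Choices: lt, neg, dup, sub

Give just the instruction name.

Answer: neg

Derivation:
Stack before ???: [16, 16]
Stack after ???:  [16, -16]
Checking each choice:
  lt: stack underflow (need 2, have 1)
  neg: MATCH
  dup: produces [16, 0]
  sub: stack underflow (need 2, have 1)


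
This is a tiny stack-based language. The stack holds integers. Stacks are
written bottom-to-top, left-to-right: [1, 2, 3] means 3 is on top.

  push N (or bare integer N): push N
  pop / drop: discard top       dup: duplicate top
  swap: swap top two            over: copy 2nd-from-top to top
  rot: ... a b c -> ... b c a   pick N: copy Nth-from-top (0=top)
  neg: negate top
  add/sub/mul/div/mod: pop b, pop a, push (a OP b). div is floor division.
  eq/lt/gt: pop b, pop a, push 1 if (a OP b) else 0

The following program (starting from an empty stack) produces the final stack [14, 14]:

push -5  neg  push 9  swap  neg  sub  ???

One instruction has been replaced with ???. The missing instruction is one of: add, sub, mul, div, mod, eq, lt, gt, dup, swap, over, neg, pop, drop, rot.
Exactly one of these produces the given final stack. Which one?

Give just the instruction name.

Answer: dup

Derivation:
Stack before ???: [14]
Stack after ???:  [14, 14]
The instruction that transforms [14] -> [14, 14] is: dup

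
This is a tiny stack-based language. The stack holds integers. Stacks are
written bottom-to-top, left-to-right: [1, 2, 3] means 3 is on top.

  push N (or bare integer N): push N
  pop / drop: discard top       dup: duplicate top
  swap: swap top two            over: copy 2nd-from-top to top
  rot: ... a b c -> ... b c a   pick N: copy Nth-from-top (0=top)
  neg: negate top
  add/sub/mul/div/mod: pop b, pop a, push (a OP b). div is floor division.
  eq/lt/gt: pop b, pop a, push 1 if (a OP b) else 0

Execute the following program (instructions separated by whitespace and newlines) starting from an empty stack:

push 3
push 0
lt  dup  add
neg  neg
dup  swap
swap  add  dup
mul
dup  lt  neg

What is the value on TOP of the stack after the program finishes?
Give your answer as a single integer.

Answer: 0

Derivation:
After 'push 3': [3]
After 'push 0': [3, 0]
After 'lt': [0]
After 'dup': [0, 0]
After 'add': [0]
After 'neg': [0]
After 'neg': [0]
After 'dup': [0, 0]
After 'swap': [0, 0]
After 'swap': [0, 0]
After 'add': [0]
After 'dup': [0, 0]
After 'mul': [0]
After 'dup': [0, 0]
After 'lt': [0]
After 'neg': [0]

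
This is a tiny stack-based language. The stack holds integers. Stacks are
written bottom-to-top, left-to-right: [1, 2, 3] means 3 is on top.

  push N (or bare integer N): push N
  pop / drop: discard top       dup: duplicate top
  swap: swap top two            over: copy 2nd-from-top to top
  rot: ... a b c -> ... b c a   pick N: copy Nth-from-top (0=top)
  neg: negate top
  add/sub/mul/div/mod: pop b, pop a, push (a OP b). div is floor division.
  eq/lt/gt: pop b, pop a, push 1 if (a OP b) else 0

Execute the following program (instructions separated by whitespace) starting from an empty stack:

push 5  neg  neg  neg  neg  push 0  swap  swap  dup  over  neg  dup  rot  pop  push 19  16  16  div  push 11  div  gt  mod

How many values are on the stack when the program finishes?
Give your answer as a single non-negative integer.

After 'push 5': stack = [5] (depth 1)
After 'neg': stack = [-5] (depth 1)
After 'neg': stack = [5] (depth 1)
After 'neg': stack = [-5] (depth 1)
After 'neg': stack = [5] (depth 1)
After 'push 0': stack = [5, 0] (depth 2)
After 'swap': stack = [0, 5] (depth 2)
After 'swap': stack = [5, 0] (depth 2)
After 'dup': stack = [5, 0, 0] (depth 3)
After 'over': stack = [5, 0, 0, 0] (depth 4)
  ...
After 'rot': stack = [5, 0, 0, 0, 0] (depth 5)
After 'pop': stack = [5, 0, 0, 0] (depth 4)
After 'push 19': stack = [5, 0, 0, 0, 19] (depth 5)
After 'push 16': stack = [5, 0, 0, 0, 19, 16] (depth 6)
After 'push 16': stack = [5, 0, 0, 0, 19, 16, 16] (depth 7)
After 'div': stack = [5, 0, 0, 0, 19, 1] (depth 6)
After 'push 11': stack = [5, 0, 0, 0, 19, 1, 11] (depth 7)
After 'div': stack = [5, 0, 0, 0, 19, 0] (depth 6)
After 'gt': stack = [5, 0, 0, 0, 1] (depth 5)
After 'mod': stack = [5, 0, 0, 0] (depth 4)

Answer: 4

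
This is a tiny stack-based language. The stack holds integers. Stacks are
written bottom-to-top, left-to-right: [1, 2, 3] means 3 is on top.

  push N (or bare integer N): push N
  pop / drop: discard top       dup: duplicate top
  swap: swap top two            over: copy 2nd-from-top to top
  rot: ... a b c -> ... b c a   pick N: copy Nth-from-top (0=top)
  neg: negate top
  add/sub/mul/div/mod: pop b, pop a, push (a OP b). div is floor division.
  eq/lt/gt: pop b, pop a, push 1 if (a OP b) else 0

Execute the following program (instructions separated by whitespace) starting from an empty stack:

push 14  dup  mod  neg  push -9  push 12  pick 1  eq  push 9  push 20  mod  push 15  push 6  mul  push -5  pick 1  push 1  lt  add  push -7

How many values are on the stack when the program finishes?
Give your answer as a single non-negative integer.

After 'push 14': stack = [14] (depth 1)
After 'dup': stack = [14, 14] (depth 2)
After 'mod': stack = [0] (depth 1)
After 'neg': stack = [0] (depth 1)
After 'push -9': stack = [0, -9] (depth 2)
After 'push 12': stack = [0, -9, 12] (depth 3)
After 'pick 1': stack = [0, -9, 12, -9] (depth 4)
After 'eq': stack = [0, -9, 0] (depth 3)
After 'push 9': stack = [0, -9, 0, 9] (depth 4)
After 'push 20': stack = [0, -9, 0, 9, 20] (depth 5)
After 'mod': stack = [0, -9, 0, 9] (depth 4)
After 'push 15': stack = [0, -9, 0, 9, 15] (depth 5)
After 'push 6': stack = [0, -9, 0, 9, 15, 6] (depth 6)
After 'mul': stack = [0, -9, 0, 9, 90] (depth 5)
After 'push -5': stack = [0, -9, 0, 9, 90, -5] (depth 6)
After 'pick 1': stack = [0, -9, 0, 9, 90, -5, 90] (depth 7)
After 'push 1': stack = [0, -9, 0, 9, 90, -5, 90, 1] (depth 8)
After 'lt': stack = [0, -9, 0, 9, 90, -5, 0] (depth 7)
After 'add': stack = [0, -9, 0, 9, 90, -5] (depth 6)
After 'push -7': stack = [0, -9, 0, 9, 90, -5, -7] (depth 7)

Answer: 7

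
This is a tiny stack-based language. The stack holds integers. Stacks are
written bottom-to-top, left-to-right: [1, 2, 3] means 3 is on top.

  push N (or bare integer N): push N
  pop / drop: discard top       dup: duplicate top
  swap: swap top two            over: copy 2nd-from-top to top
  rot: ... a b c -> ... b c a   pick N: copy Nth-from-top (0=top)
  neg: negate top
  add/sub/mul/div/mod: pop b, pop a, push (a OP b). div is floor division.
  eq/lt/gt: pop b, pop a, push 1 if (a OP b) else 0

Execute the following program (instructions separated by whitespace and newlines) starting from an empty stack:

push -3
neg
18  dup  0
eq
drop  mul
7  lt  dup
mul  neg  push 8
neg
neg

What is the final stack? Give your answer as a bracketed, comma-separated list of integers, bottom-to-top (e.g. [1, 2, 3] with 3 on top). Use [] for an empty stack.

Answer: [0, 8]

Derivation:
After 'push -3': [-3]
After 'neg': [3]
After 'push 18': [3, 18]
After 'dup': [3, 18, 18]
After 'push 0': [3, 18, 18, 0]
After 'eq': [3, 18, 0]
After 'drop': [3, 18]
After 'mul': [54]
After 'push 7': [54, 7]
After 'lt': [0]
After 'dup': [0, 0]
After 'mul': [0]
After 'neg': [0]
After 'push 8': [0, 8]
After 'neg': [0, -8]
After 'neg': [0, 8]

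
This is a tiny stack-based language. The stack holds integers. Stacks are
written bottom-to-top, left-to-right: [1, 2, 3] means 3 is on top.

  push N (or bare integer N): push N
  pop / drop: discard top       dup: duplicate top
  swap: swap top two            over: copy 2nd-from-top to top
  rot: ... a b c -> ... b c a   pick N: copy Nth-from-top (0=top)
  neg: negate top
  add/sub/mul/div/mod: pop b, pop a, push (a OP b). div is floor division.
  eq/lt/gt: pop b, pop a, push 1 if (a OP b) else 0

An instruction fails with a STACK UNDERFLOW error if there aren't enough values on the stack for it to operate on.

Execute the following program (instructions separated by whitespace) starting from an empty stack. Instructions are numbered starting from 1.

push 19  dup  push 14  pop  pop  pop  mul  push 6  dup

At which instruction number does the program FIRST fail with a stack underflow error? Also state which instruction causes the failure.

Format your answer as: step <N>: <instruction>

Answer: step 7: mul

Derivation:
Step 1 ('push 19'): stack = [19], depth = 1
Step 2 ('dup'): stack = [19, 19], depth = 2
Step 3 ('push 14'): stack = [19, 19, 14], depth = 3
Step 4 ('pop'): stack = [19, 19], depth = 2
Step 5 ('pop'): stack = [19], depth = 1
Step 6 ('pop'): stack = [], depth = 0
Step 7 ('mul'): needs 2 value(s) but depth is 0 — STACK UNDERFLOW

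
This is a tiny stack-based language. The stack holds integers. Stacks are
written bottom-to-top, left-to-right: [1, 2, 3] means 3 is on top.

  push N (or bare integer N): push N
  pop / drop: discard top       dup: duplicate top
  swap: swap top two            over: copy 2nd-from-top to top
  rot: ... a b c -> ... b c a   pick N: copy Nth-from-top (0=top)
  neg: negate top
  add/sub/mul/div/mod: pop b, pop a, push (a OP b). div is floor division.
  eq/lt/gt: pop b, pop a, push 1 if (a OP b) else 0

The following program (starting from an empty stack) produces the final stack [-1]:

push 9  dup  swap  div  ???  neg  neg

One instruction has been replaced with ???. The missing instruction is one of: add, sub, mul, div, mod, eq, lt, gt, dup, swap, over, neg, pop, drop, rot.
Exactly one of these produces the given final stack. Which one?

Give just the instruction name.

Answer: neg

Derivation:
Stack before ???: [1]
Stack after ???:  [-1]
The instruction that transforms [1] -> [-1] is: neg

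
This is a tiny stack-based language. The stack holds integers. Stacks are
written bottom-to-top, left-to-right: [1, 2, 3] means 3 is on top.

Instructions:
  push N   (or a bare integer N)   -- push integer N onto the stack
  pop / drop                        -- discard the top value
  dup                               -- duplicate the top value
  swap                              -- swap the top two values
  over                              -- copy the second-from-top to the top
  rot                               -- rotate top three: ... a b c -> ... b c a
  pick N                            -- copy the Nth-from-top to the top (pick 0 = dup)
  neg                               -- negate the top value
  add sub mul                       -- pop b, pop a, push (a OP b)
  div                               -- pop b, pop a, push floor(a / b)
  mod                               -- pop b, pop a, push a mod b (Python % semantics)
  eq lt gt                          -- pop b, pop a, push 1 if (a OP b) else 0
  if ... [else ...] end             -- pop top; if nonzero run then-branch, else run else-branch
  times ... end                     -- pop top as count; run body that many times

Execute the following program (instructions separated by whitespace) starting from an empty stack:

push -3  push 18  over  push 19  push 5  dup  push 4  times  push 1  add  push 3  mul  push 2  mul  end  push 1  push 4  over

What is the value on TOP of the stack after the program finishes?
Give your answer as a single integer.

After 'push -3': [-3]
After 'push 18': [-3, 18]
After 'over': [-3, 18, -3]
After 'push 19': [-3, 18, -3, 19]
After 'push 5': [-3, 18, -3, 19, 5]
After 'dup': [-3, 18, -3, 19, 5, 5]
After 'push 4': [-3, 18, -3, 19, 5, 5, 4]
After 'times': [-3, 18, -3, 19, 5, 5]
After 'push 1': [-3, 18, -3, 19, 5, 5, 1]
After 'add': [-3, 18, -3, 19, 5, 6]
  ...
After 'mul': [-3, 18, -3, 19, 5, 1338]
After 'push 1': [-3, 18, -3, 19, 5, 1338, 1]
After 'add': [-3, 18, -3, 19, 5, 1339]
After 'push 3': [-3, 18, -3, 19, 5, 1339, 3]
After 'mul': [-3, 18, -3, 19, 5, 4017]
After 'push 2': [-3, 18, -3, 19, 5, 4017, 2]
After 'mul': [-3, 18, -3, 19, 5, 8034]
After 'push 1': [-3, 18, -3, 19, 5, 8034, 1]
After 'push 4': [-3, 18, -3, 19, 5, 8034, 1, 4]
After 'over': [-3, 18, -3, 19, 5, 8034, 1, 4, 1]

Answer: 1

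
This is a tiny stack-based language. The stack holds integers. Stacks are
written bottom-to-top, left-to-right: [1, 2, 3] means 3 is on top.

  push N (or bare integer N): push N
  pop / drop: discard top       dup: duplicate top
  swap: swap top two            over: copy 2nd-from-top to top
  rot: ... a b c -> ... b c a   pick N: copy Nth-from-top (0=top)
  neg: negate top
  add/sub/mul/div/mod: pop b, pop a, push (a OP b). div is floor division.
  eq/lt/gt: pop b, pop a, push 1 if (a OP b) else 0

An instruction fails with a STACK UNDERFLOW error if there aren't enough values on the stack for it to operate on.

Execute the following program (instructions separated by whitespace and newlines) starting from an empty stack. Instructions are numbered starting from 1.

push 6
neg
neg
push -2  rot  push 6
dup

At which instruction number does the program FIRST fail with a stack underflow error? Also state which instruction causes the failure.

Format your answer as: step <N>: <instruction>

Answer: step 5: rot

Derivation:
Step 1 ('push 6'): stack = [6], depth = 1
Step 2 ('neg'): stack = [-6], depth = 1
Step 3 ('neg'): stack = [6], depth = 1
Step 4 ('push -2'): stack = [6, -2], depth = 2
Step 5 ('rot'): needs 3 value(s) but depth is 2 — STACK UNDERFLOW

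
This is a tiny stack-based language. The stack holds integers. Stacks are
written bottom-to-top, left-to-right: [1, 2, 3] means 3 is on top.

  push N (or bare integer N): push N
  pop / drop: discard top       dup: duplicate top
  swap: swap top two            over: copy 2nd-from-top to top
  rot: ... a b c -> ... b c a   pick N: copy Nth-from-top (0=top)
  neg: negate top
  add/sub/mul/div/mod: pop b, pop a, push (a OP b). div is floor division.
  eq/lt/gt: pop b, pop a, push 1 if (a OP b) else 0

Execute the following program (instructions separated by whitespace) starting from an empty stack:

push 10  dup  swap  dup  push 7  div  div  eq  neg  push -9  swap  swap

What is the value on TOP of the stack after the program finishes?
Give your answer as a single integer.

After 'push 10': [10]
After 'dup': [10, 10]
After 'swap': [10, 10]
After 'dup': [10, 10, 10]
After 'push 7': [10, 10, 10, 7]
After 'div': [10, 10, 1]
After 'div': [10, 10]
After 'eq': [1]
After 'neg': [-1]
After 'push -9': [-1, -9]
After 'swap': [-9, -1]
After 'swap': [-1, -9]

Answer: -9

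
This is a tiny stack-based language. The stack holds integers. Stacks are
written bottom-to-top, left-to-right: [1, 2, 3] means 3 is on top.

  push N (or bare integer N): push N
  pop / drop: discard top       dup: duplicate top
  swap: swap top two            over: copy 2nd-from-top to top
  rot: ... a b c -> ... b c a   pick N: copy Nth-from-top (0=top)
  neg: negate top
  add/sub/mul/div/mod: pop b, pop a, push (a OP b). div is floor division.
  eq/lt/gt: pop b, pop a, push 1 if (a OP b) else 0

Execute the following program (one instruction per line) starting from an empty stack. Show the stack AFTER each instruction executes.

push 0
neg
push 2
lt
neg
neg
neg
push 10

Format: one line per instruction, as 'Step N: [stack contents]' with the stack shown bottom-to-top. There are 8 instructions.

Step 1: [0]
Step 2: [0]
Step 3: [0, 2]
Step 4: [1]
Step 5: [-1]
Step 6: [1]
Step 7: [-1]
Step 8: [-1, 10]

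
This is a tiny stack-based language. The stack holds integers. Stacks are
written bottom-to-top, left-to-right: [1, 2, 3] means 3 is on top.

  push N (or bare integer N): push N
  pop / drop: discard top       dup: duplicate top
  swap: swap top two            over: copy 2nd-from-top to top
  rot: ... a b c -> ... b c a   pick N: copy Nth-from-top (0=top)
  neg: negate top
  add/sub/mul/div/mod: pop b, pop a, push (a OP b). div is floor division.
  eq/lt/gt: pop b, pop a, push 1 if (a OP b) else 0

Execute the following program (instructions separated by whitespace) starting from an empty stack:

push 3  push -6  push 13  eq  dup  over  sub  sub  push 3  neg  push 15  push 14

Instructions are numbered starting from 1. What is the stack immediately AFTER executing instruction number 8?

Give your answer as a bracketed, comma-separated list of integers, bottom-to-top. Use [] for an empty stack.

Step 1 ('push 3'): [3]
Step 2 ('push -6'): [3, -6]
Step 3 ('push 13'): [3, -6, 13]
Step 4 ('eq'): [3, 0]
Step 5 ('dup'): [3, 0, 0]
Step 6 ('over'): [3, 0, 0, 0]
Step 7 ('sub'): [3, 0, 0]
Step 8 ('sub'): [3, 0]

Answer: [3, 0]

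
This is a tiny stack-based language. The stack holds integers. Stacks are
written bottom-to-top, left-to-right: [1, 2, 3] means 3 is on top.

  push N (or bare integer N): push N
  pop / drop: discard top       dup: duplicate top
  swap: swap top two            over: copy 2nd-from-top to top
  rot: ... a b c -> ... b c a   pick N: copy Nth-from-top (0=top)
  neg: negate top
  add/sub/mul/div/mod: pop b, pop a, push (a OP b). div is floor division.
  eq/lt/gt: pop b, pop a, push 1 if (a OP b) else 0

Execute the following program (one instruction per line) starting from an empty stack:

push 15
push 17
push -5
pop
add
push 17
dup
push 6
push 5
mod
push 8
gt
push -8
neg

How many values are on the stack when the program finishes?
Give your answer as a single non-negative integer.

After 'push 15': stack = [15] (depth 1)
After 'push 17': stack = [15, 17] (depth 2)
After 'push -5': stack = [15, 17, -5] (depth 3)
After 'pop': stack = [15, 17] (depth 2)
After 'add': stack = [32] (depth 1)
After 'push 17': stack = [32, 17] (depth 2)
After 'dup': stack = [32, 17, 17] (depth 3)
After 'push 6': stack = [32, 17, 17, 6] (depth 4)
After 'push 5': stack = [32, 17, 17, 6, 5] (depth 5)
After 'mod': stack = [32, 17, 17, 1] (depth 4)
After 'push 8': stack = [32, 17, 17, 1, 8] (depth 5)
After 'gt': stack = [32, 17, 17, 0] (depth 4)
After 'push -8': stack = [32, 17, 17, 0, -8] (depth 5)
After 'neg': stack = [32, 17, 17, 0, 8] (depth 5)

Answer: 5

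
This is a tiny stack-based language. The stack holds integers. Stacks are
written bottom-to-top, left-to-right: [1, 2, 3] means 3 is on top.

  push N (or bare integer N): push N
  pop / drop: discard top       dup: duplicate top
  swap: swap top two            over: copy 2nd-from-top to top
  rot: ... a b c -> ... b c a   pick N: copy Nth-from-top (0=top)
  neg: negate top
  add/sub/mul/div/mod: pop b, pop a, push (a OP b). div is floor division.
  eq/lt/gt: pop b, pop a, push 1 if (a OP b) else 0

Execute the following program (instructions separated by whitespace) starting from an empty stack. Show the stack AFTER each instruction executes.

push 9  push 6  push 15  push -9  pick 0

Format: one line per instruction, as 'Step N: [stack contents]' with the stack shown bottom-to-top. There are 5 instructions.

Step 1: [9]
Step 2: [9, 6]
Step 3: [9, 6, 15]
Step 4: [9, 6, 15, -9]
Step 5: [9, 6, 15, -9, -9]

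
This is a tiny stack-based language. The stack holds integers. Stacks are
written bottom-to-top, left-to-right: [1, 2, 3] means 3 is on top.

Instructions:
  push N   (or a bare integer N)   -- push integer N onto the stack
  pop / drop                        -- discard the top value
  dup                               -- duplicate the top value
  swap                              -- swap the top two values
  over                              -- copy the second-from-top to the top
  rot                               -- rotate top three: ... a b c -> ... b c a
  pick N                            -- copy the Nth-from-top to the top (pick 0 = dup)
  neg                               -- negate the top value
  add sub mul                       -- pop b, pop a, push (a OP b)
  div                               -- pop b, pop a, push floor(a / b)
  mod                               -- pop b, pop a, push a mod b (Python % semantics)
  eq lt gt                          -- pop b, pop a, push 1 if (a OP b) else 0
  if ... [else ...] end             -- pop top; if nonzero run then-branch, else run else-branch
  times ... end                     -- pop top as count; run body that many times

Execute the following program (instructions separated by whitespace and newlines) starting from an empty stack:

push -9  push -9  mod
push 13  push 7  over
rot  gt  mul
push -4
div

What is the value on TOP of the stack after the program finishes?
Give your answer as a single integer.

After 'push -9': [-9]
After 'push -9': [-9, -9]
After 'mod': [0]
After 'push 13': [0, 13]
After 'push 7': [0, 13, 7]
After 'over': [0, 13, 7, 13]
After 'rot': [0, 7, 13, 13]
After 'gt': [0, 7, 0]
After 'mul': [0, 0]
After 'push -4': [0, 0, -4]
After 'div': [0, 0]

Answer: 0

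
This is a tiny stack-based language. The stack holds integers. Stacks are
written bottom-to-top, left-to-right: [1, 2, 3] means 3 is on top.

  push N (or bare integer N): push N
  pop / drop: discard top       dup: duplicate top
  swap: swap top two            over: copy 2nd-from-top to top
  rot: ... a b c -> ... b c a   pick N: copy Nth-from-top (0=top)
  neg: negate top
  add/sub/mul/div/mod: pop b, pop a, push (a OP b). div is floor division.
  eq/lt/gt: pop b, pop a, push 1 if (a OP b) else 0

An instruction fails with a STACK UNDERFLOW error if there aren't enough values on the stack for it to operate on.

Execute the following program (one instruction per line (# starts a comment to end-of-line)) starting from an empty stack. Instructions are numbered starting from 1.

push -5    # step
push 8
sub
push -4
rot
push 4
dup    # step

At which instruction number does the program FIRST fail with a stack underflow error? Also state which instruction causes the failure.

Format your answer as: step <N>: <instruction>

Step 1 ('push -5'): stack = [-5], depth = 1
Step 2 ('push 8'): stack = [-5, 8], depth = 2
Step 3 ('sub'): stack = [-13], depth = 1
Step 4 ('push -4'): stack = [-13, -4], depth = 2
Step 5 ('rot'): needs 3 value(s) but depth is 2 — STACK UNDERFLOW

Answer: step 5: rot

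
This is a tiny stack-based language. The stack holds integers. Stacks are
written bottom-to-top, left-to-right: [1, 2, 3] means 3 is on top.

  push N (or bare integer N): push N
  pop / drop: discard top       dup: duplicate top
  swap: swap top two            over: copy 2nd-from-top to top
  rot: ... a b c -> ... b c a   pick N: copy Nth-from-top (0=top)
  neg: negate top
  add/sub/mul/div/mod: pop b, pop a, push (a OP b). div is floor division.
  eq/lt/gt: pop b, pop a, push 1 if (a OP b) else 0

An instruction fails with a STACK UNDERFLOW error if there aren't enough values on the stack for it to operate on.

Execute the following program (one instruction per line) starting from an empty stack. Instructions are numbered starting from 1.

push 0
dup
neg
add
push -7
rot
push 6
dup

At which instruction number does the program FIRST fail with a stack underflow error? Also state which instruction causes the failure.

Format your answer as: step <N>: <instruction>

Step 1 ('push 0'): stack = [0], depth = 1
Step 2 ('dup'): stack = [0, 0], depth = 2
Step 3 ('neg'): stack = [0, 0], depth = 2
Step 4 ('add'): stack = [0], depth = 1
Step 5 ('push -7'): stack = [0, -7], depth = 2
Step 6 ('rot'): needs 3 value(s) but depth is 2 — STACK UNDERFLOW

Answer: step 6: rot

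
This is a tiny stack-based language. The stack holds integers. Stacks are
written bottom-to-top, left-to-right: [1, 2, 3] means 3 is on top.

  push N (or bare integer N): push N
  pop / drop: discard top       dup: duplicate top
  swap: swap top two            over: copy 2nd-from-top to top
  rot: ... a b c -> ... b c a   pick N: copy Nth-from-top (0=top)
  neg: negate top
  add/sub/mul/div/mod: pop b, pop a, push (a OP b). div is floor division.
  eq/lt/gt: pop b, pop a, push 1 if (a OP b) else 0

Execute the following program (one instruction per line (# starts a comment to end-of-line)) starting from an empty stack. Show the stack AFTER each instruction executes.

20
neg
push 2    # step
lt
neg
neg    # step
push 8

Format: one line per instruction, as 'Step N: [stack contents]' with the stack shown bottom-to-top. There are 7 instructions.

Step 1: [20]
Step 2: [-20]
Step 3: [-20, 2]
Step 4: [1]
Step 5: [-1]
Step 6: [1]
Step 7: [1, 8]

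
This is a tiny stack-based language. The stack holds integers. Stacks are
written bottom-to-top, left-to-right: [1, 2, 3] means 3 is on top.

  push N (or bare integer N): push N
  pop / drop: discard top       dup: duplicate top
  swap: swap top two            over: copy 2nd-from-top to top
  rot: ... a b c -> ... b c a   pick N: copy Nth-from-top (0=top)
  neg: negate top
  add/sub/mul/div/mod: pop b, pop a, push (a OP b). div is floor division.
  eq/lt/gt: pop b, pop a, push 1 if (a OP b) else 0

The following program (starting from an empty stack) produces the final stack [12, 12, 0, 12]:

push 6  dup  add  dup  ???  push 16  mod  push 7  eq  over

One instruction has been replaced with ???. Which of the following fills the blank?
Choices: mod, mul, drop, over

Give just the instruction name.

Stack before ???: [12, 12]
Stack after ???:  [12, 12, 12]
Checking each choice:
  mod: stack underflow (need 2, have 1)
  mul: stack underflow (need 2, have 1)
  drop: stack underflow (need 2, have 1)
  over: MATCH


Answer: over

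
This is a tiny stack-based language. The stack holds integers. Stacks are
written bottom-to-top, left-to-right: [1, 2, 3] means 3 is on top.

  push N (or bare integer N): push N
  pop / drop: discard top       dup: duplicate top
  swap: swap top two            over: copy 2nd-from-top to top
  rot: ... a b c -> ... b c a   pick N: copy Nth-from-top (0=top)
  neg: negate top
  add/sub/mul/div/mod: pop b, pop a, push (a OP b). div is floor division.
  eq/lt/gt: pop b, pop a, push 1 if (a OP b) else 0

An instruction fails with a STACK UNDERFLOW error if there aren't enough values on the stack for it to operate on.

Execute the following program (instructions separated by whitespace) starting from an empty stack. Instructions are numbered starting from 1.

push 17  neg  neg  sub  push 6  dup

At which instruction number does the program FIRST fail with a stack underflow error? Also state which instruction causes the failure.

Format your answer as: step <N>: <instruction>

Answer: step 4: sub

Derivation:
Step 1 ('push 17'): stack = [17], depth = 1
Step 2 ('neg'): stack = [-17], depth = 1
Step 3 ('neg'): stack = [17], depth = 1
Step 4 ('sub'): needs 2 value(s) but depth is 1 — STACK UNDERFLOW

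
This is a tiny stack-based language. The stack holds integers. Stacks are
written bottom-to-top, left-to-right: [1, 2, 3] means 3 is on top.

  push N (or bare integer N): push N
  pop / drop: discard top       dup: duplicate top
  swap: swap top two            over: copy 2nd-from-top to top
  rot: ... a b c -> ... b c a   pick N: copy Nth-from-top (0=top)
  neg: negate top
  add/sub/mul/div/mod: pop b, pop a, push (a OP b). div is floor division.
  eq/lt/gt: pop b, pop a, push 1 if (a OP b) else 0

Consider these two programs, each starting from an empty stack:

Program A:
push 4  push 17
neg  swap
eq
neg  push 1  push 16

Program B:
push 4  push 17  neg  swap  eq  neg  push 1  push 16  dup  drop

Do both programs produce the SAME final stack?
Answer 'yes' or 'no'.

Program A trace:
  After 'push 4': [4]
  After 'push 17': [4, 17]
  After 'neg': [4, -17]
  After 'swap': [-17, 4]
  After 'eq': [0]
  After 'neg': [0]
  After 'push 1': [0, 1]
  After 'push 16': [0, 1, 16]
Program A final stack: [0, 1, 16]

Program B trace:
  After 'push 4': [4]
  After 'push 17': [4, 17]
  After 'neg': [4, -17]
  After 'swap': [-17, 4]
  After 'eq': [0]
  After 'neg': [0]
  After 'push 1': [0, 1]
  After 'push 16': [0, 1, 16]
  After 'dup': [0, 1, 16, 16]
  After 'drop': [0, 1, 16]
Program B final stack: [0, 1, 16]
Same: yes

Answer: yes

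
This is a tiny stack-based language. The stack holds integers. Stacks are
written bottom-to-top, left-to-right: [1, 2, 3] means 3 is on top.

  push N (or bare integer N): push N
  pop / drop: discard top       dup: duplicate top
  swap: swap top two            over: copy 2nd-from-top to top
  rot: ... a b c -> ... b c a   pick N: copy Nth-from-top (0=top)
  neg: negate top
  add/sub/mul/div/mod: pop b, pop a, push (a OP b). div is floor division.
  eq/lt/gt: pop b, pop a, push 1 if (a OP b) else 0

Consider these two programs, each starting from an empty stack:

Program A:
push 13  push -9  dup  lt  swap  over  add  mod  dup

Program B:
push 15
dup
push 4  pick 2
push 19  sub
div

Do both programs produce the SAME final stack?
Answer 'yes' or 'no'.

Answer: no

Derivation:
Program A trace:
  After 'push 13': [13]
  After 'push -9': [13, -9]
  After 'dup': [13, -9, -9]
  After 'lt': [13, 0]
  After 'swap': [0, 13]
  After 'over': [0, 13, 0]
  After 'add': [0, 13]
  After 'mod': [0]
  After 'dup': [0, 0]
Program A final stack: [0, 0]

Program B trace:
  After 'push 15': [15]
  After 'dup': [15, 15]
  After 'push 4': [15, 15, 4]
  After 'pick 2': [15, 15, 4, 15]
  After 'push 19': [15, 15, 4, 15, 19]
  After 'sub': [15, 15, 4, -4]
  After 'div': [15, 15, -1]
Program B final stack: [15, 15, -1]
Same: no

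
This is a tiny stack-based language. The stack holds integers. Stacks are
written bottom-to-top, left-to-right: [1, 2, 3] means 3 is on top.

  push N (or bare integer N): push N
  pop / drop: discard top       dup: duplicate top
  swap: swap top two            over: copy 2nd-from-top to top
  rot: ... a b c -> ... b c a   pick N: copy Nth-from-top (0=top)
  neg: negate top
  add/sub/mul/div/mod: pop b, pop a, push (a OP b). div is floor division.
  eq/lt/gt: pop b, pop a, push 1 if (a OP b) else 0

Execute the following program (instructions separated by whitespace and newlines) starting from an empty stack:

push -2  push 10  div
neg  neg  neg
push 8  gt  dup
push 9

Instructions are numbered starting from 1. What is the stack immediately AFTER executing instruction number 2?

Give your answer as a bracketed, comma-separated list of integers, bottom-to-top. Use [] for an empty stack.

Answer: [-2, 10]

Derivation:
Step 1 ('push -2'): [-2]
Step 2 ('push 10'): [-2, 10]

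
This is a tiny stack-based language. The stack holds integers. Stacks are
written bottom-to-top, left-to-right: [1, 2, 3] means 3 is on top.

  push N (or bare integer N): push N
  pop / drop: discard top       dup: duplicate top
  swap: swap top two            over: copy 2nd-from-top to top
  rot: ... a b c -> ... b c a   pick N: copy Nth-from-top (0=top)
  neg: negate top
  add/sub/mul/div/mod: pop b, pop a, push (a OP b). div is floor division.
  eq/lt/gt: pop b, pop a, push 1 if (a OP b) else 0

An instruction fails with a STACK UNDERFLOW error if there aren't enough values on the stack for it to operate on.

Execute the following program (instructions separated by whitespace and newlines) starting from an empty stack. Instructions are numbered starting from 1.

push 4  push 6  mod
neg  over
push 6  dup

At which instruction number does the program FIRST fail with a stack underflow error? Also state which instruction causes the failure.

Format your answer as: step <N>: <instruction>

Answer: step 5: over

Derivation:
Step 1 ('push 4'): stack = [4], depth = 1
Step 2 ('push 6'): stack = [4, 6], depth = 2
Step 3 ('mod'): stack = [4], depth = 1
Step 4 ('neg'): stack = [-4], depth = 1
Step 5 ('over'): needs 2 value(s) but depth is 1 — STACK UNDERFLOW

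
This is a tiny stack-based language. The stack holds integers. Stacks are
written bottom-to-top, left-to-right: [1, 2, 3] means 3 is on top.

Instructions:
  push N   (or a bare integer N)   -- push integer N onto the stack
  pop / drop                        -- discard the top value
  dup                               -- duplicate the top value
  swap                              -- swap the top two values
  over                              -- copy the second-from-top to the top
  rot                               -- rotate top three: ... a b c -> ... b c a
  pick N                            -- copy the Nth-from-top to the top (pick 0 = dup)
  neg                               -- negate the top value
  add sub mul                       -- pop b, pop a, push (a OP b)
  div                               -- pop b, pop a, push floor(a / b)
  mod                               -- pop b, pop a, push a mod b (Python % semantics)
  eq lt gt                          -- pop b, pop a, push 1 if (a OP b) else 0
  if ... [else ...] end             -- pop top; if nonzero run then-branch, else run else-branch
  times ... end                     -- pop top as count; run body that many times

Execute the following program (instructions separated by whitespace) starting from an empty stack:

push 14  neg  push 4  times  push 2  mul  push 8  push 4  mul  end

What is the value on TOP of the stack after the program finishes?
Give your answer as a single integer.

Answer: 32

Derivation:
After 'push 14': [14]
After 'neg': [-14]
After 'push 4': [-14, 4]
After 'times': [-14]
After 'push 2': [-14, 2]
After 'mul': [-28]
After 'push 8': [-28, 8]
After 'push 4': [-28, 8, 4]
After 'mul': [-28, 32]
After 'push 2': [-28, 32, 2]
  ...
After 'push 2': [-28, 64, 32, 2]
After 'mul': [-28, 64, 64]
After 'push 8': [-28, 64, 64, 8]
After 'push 4': [-28, 64, 64, 8, 4]
After 'mul': [-28, 64, 64, 32]
After 'push 2': [-28, 64, 64, 32, 2]
After 'mul': [-28, 64, 64, 64]
After 'push 8': [-28, 64, 64, 64, 8]
After 'push 4': [-28, 64, 64, 64, 8, 4]
After 'mul': [-28, 64, 64, 64, 32]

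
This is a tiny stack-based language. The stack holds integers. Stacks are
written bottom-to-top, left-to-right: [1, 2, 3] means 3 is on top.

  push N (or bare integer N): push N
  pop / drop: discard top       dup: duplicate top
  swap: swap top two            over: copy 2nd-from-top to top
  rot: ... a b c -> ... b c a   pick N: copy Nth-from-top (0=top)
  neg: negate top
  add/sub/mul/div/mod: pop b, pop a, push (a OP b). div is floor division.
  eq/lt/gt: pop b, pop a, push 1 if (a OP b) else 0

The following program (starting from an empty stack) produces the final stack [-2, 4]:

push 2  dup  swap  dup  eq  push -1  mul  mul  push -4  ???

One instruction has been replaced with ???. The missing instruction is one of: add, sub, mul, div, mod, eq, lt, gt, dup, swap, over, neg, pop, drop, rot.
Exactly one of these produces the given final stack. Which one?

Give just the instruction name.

Stack before ???: [-2, -4]
Stack after ???:  [-2, 4]
The instruction that transforms [-2, -4] -> [-2, 4] is: neg

Answer: neg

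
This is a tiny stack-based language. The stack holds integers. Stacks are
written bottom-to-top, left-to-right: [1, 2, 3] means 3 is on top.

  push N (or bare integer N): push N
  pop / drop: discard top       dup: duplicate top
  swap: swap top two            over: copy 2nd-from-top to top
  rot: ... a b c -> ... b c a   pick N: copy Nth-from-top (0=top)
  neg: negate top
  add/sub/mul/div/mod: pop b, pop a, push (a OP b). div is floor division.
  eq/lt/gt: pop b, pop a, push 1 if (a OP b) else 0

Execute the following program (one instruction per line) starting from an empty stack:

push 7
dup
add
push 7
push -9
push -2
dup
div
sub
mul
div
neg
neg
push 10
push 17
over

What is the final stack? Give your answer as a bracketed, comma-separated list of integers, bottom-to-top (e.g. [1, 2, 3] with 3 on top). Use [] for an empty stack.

Answer: [-1, 10, 17, 10]

Derivation:
After 'push 7': [7]
After 'dup': [7, 7]
After 'add': [14]
After 'push 7': [14, 7]
After 'push -9': [14, 7, -9]
After 'push -2': [14, 7, -9, -2]
After 'dup': [14, 7, -9, -2, -2]
After 'div': [14, 7, -9, 1]
After 'sub': [14, 7, -10]
After 'mul': [14, -70]
After 'div': [-1]
After 'neg': [1]
After 'neg': [-1]
After 'push 10': [-1, 10]
After 'push 17': [-1, 10, 17]
After 'over': [-1, 10, 17, 10]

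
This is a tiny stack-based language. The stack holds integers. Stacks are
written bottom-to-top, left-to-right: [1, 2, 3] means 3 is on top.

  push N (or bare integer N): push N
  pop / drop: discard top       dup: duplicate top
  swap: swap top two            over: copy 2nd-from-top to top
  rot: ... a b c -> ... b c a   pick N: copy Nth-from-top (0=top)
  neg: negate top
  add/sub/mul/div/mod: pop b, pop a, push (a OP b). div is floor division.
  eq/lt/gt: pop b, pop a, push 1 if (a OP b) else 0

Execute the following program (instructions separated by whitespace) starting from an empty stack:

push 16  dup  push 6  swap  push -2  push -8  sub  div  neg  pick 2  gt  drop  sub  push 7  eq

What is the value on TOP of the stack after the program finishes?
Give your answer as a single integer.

After 'push 16': [16]
After 'dup': [16, 16]
After 'push 6': [16, 16, 6]
After 'swap': [16, 6, 16]
After 'push -2': [16, 6, 16, -2]
After 'push -8': [16, 6, 16, -2, -8]
After 'sub': [16, 6, 16, 6]
After 'div': [16, 6, 2]
After 'neg': [16, 6, -2]
After 'pick 2': [16, 6, -2, 16]
After 'gt': [16, 6, 0]
After 'drop': [16, 6]
After 'sub': [10]
After 'push 7': [10, 7]
After 'eq': [0]

Answer: 0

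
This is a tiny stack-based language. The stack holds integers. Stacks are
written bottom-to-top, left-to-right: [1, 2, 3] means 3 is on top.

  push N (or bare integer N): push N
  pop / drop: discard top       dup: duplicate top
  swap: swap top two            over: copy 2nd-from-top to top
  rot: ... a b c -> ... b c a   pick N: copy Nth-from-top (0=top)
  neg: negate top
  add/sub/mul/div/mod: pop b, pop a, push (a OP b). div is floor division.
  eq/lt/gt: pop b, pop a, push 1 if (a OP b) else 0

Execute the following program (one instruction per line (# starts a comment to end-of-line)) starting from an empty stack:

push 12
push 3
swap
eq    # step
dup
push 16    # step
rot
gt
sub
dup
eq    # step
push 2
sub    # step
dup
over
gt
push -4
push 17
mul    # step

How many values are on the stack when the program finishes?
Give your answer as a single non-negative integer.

After 'push 12': stack = [12] (depth 1)
After 'push 3': stack = [12, 3] (depth 2)
After 'swap': stack = [3, 12] (depth 2)
After 'eq': stack = [0] (depth 1)
After 'dup': stack = [0, 0] (depth 2)
After 'push 16': stack = [0, 0, 16] (depth 3)
After 'rot': stack = [0, 16, 0] (depth 3)
After 'gt': stack = [0, 1] (depth 2)
After 'sub': stack = [-1] (depth 1)
After 'dup': stack = [-1, -1] (depth 2)
After 'eq': stack = [1] (depth 1)
After 'push 2': stack = [1, 2] (depth 2)
After 'sub': stack = [-1] (depth 1)
After 'dup': stack = [-1, -1] (depth 2)
After 'over': stack = [-1, -1, -1] (depth 3)
After 'gt': stack = [-1, 0] (depth 2)
After 'push -4': stack = [-1, 0, -4] (depth 3)
After 'push 17': stack = [-1, 0, -4, 17] (depth 4)
After 'mul': stack = [-1, 0, -68] (depth 3)

Answer: 3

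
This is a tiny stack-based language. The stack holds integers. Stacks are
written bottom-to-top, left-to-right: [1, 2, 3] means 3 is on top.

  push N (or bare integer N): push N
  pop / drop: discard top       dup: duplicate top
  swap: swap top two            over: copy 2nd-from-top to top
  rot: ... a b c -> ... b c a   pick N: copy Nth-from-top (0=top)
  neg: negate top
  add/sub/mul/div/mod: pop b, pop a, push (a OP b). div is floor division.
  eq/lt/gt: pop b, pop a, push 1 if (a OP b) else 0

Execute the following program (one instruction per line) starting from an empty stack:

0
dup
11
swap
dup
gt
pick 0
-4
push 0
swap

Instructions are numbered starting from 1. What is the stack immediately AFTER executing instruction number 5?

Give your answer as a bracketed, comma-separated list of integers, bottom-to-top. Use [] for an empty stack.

Answer: [0, 11, 0, 0]

Derivation:
Step 1 ('0'): [0]
Step 2 ('dup'): [0, 0]
Step 3 ('11'): [0, 0, 11]
Step 4 ('swap'): [0, 11, 0]
Step 5 ('dup'): [0, 11, 0, 0]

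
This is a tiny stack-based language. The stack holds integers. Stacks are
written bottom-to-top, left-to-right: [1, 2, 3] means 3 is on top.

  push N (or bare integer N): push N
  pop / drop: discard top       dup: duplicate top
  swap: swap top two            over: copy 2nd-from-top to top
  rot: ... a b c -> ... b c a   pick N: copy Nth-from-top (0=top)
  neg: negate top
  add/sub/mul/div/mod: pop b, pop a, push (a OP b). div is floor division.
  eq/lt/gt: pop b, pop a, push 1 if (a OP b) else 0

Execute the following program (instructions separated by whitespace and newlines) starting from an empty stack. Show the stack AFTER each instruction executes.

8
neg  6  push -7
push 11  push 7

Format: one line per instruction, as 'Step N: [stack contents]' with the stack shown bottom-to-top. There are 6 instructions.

Step 1: [8]
Step 2: [-8]
Step 3: [-8, 6]
Step 4: [-8, 6, -7]
Step 5: [-8, 6, -7, 11]
Step 6: [-8, 6, -7, 11, 7]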